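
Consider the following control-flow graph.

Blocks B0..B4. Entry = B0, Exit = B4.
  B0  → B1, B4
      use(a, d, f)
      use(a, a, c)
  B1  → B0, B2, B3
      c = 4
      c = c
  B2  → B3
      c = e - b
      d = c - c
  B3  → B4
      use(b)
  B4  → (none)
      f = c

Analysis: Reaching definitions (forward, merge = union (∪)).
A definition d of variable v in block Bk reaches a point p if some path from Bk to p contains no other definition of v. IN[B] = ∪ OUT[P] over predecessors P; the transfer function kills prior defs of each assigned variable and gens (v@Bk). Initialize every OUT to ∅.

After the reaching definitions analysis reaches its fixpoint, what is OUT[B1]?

Answer: {c@B1}

Working:
Per-block solution:
  B0: | IN={c@B1} | OUT={c@B1}
  B1: | IN={c@B1} | OUT={c@B1}
  B2: | IN={c@B1} | OUT={c@B2, d@B2}
  B3: | IN={c@B1, c@B2, d@B2} | OUT={c@B1, c@B2, d@B2}
  B4: | IN={c@B1, c@B2, d@B2} | OUT={c@B1, c@B2, d@B2, f@B4}

Merge at B1: IN[B1] = OUT[B0] = {c@B1}
Applying B1's transfer function to that IN value gives OUT[B1] (row B1 above).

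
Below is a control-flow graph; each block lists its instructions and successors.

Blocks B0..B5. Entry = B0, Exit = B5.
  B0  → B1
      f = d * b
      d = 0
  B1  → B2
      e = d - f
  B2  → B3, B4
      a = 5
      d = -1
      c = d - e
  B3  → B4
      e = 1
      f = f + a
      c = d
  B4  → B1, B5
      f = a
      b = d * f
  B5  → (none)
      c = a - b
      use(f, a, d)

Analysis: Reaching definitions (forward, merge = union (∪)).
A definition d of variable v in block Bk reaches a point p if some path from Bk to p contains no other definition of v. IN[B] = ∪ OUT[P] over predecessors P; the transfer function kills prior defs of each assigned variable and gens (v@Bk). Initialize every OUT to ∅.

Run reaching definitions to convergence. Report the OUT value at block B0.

Fixpoint table:
  B0: | IN={} | OUT={d@B0, f@B0}
  B1: | IN={a@B2, b@B4, c@B2, c@B3, d@B0, d@B2, e@B1, e@B3, f@B0, f@B4} | OUT={a@B2, b@B4, c@B2, c@B3, d@B0, d@B2, e@B1, f@B0, f@B4}
  B2: | IN={a@B2, b@B4, c@B2, c@B3, d@B0, d@B2, e@B1, f@B0, f@B4} | OUT={a@B2, b@B4, c@B2, d@B2, e@B1, f@B0, f@B4}
  B3: | IN={a@B2, b@B4, c@B2, d@B2, e@B1, f@B0, f@B4} | OUT={a@B2, b@B4, c@B3, d@B2, e@B3, f@B3}
  B4: | IN={a@B2, b@B4, c@B2, c@B3, d@B2, e@B1, e@B3, f@B0, f@B3, f@B4} | OUT={a@B2, b@B4, c@B2, c@B3, d@B2, e@B1, e@B3, f@B4}
  B5: | IN={a@B2, b@B4, c@B2, c@B3, d@B2, e@B1, e@B3, f@B4} | OUT={a@B2, b@B4, c@B5, d@B2, e@B1, e@B3, f@B4}

B0 is the boundary node: IN[B0] = {}
Applying B0's transfer function to that IN value gives OUT[B0] (row B0 above).

Answer: {d@B0, f@B0}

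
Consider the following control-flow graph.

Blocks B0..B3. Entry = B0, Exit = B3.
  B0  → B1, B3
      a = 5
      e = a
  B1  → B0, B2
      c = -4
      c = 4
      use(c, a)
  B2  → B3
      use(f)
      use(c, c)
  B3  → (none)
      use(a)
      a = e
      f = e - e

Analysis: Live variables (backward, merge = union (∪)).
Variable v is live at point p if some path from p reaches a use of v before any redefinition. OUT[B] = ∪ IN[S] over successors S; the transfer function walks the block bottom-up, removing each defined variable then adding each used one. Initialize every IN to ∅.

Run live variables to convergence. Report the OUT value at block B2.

Answer: {a, e}

Trace:
Converged values:
  B0: | IN={f} | OUT={a, e, f}
  B1: | IN={a, e, f} | OUT={a, c, e, f}
  B2: | IN={a, c, e, f} | OUT={a, e}
  B3: | IN={a, e} | OUT={}

Merge at B2: OUT[B2] = IN[B3] = {a, e}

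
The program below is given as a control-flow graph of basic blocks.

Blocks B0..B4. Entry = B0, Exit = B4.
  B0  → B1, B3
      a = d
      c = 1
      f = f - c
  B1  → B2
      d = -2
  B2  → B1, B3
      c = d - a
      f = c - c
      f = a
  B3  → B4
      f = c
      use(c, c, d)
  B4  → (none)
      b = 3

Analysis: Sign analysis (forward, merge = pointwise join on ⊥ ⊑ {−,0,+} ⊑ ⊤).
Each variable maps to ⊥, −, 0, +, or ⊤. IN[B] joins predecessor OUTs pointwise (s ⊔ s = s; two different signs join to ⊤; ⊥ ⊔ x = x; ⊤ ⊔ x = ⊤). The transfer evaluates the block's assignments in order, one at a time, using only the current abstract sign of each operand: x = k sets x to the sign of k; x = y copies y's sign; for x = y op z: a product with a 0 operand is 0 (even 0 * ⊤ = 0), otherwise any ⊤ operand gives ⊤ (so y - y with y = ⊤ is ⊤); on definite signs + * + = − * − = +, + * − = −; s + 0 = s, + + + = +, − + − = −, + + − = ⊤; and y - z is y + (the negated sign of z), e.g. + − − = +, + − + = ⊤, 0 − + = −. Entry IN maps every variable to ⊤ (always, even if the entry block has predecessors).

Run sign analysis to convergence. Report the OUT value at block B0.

Answer: {a: ⊤, b: ⊤, c: +, d: ⊤, e: ⊤, f: ⊤}

Working:
Fixpoint table:
  B0: | IN=(all ⊤) | OUT={c:+; rest ⊤}
  B1: | IN=(all ⊤) | OUT={d:-; rest ⊤}
  B2: | IN={d:-; rest ⊤} | OUT={d:-; rest ⊤}
  B3: | IN=(all ⊤) | OUT=(all ⊤)
  B4: | IN=(all ⊤) | OUT={b:+; rest ⊤}

B0 is the boundary node: IN[B0] = {a: ⊤, b: ⊤, c: ⊤, d: ⊤, e: ⊤, f: ⊤}
Applying B0's transfer function to that IN value gives OUT[B0] (row B0 above).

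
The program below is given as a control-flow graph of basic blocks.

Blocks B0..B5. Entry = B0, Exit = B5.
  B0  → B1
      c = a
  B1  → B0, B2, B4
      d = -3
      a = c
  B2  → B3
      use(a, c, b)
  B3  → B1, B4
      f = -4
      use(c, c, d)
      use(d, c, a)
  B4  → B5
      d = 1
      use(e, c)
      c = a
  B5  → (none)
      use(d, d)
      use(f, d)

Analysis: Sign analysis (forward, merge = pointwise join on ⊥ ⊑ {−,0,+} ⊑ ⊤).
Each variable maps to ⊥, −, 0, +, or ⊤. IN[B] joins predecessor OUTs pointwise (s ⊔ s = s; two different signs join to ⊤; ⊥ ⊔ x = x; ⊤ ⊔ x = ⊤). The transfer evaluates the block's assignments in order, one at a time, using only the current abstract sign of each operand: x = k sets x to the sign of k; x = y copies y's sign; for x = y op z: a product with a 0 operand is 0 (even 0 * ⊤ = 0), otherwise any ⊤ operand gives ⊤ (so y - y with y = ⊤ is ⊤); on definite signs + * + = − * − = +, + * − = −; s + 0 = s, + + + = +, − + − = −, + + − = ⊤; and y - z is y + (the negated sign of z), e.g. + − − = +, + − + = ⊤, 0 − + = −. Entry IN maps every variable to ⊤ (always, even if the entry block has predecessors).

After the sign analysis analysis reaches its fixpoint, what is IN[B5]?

Answer: {a: ⊤, b: ⊤, c: ⊤, d: +, e: ⊤, f: ⊤}

Derivation:
Per-block solution:
  B0:   IN=(all ⊤)   OUT=(all ⊤)
  B1:   IN=(all ⊤)   OUT={d:-; rest ⊤}
  B2:   IN={d:-; rest ⊤}   OUT={d:-; rest ⊤}
  B3:   IN={d:-; rest ⊤}   OUT={d:-, f:-; rest ⊤}
  B4:   IN={d:-; rest ⊤}   OUT={d:+; rest ⊤}
  B5:   IN={d:+; rest ⊤}   OUT={d:+; rest ⊤}

Merge at B5: IN[B5] = OUT[B4] = {a: ⊤, b: ⊤, c: ⊤, d: +, e: ⊤, f: ⊤}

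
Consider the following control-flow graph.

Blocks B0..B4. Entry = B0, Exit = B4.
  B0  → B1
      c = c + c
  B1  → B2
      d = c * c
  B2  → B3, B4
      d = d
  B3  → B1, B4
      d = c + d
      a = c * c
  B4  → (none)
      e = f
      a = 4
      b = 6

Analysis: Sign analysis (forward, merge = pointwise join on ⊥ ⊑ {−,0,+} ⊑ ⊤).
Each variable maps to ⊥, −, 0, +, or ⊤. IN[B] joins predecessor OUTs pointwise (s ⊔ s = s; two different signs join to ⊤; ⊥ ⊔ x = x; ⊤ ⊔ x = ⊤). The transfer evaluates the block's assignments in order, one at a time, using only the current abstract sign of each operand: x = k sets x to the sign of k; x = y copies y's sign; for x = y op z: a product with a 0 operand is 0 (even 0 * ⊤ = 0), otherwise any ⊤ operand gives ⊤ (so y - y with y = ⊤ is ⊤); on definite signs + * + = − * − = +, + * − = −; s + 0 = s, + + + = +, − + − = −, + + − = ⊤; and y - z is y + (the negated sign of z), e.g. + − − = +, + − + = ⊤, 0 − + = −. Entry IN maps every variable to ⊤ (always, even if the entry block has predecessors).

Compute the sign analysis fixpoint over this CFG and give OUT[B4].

Fixpoint table:
  B0:   IN=(all ⊤)   OUT=(all ⊤)
  B1:   IN=(all ⊤)   OUT=(all ⊤)
  B2:   IN=(all ⊤)   OUT=(all ⊤)
  B3:   IN=(all ⊤)   OUT=(all ⊤)
  B4:   IN=(all ⊤)   OUT={a:+, b:+; rest ⊤}

Merge at B4: IN[B4] = OUT[B2] ⊔ OUT[B3] = {a: ⊤, b: ⊤, c: ⊤, d: ⊤, e: ⊤, f: ⊤}
Applying B4's transfer function to that IN value gives OUT[B4] (row B4 above).

Answer: {a: +, b: +, c: ⊤, d: ⊤, e: ⊤, f: ⊤}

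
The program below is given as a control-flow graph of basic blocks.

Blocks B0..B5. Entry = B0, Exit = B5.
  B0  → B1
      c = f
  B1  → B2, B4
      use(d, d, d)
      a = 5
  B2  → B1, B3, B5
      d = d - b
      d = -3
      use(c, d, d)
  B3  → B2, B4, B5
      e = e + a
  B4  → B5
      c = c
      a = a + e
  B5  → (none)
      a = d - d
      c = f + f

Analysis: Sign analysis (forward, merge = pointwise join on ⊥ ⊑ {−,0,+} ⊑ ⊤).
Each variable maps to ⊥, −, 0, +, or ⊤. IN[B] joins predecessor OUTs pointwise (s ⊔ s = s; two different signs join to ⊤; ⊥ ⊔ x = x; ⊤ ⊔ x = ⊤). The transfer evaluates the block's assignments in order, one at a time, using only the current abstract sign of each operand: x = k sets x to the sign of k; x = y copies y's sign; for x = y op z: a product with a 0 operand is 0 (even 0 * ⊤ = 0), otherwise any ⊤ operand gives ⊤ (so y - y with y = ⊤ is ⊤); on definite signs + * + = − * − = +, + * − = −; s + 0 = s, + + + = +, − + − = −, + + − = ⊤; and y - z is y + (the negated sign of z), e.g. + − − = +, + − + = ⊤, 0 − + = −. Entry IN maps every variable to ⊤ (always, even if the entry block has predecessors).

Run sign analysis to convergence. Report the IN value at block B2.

Answer: {a: +, b: ⊤, c: ⊤, d: ⊤, e: ⊤, f: ⊤}

Derivation:
Fixpoint table:
  B0: | IN=(all ⊤) | OUT=(all ⊤)
  B1: | IN=(all ⊤) | OUT={a:+; rest ⊤}
  B2: | IN={a:+; rest ⊤} | OUT={a:+, d:-; rest ⊤}
  B3: | IN={a:+, d:-; rest ⊤} | OUT={a:+, d:-; rest ⊤}
  B4: | IN={a:+; rest ⊤} | OUT=(all ⊤)
  B5: | IN=(all ⊤) | OUT=(all ⊤)

Merge at B2: IN[B2] = OUT[B1] ⊔ OUT[B3] = {a: +, b: ⊤, c: ⊤, d: ⊤, e: ⊤, f: ⊤}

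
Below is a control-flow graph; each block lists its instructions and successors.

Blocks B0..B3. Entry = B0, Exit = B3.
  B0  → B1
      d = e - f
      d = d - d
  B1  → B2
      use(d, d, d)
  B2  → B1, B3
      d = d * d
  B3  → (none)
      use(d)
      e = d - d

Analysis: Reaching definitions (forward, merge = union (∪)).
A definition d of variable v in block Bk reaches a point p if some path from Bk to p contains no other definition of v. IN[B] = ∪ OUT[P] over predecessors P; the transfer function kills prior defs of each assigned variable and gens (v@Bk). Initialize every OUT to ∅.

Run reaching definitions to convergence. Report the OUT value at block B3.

Per-block solution:
  B0: | IN={} | OUT={d@B0}
  B1: | IN={d@B0, d@B2} | OUT={d@B0, d@B2}
  B2: | IN={d@B0, d@B2} | OUT={d@B2}
  B3: | IN={d@B2} | OUT={d@B2, e@B3}

Merge at B3: IN[B3] = OUT[B2] = {d@B2}
Applying B3's transfer function to that IN value gives OUT[B3] (row B3 above).

Answer: {d@B2, e@B3}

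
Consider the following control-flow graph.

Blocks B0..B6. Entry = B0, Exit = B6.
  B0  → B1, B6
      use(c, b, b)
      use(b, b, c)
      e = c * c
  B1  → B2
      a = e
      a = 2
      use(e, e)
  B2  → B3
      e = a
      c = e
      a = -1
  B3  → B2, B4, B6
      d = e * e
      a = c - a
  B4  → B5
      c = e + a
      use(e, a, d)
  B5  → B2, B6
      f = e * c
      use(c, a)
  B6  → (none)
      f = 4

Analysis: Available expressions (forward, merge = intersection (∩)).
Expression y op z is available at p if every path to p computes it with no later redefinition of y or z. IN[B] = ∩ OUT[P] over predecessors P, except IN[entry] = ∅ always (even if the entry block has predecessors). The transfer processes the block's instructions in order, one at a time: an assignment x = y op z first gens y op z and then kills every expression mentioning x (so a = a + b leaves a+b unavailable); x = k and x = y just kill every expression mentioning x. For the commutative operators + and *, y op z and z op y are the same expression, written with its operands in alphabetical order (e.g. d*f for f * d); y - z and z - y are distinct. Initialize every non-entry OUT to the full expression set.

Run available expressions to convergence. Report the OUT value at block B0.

Converged values:
  B0: | IN={} | OUT={c*c}
  B1: | IN={c*c} | OUT={c*c}
  B2: | IN={} | OUT={}
  B3: | IN={} | OUT={e*e}
  B4: | IN={e*e} | OUT={a+e, e*e}
  B5: | IN={a+e, e*e} | OUT={a+e, c*e, e*e}
  B6: | IN={} | OUT={}

B0 is the boundary node: IN[B0] = {}
Applying B0's transfer function to that IN value gives OUT[B0] (row B0 above).

Answer: {c*c}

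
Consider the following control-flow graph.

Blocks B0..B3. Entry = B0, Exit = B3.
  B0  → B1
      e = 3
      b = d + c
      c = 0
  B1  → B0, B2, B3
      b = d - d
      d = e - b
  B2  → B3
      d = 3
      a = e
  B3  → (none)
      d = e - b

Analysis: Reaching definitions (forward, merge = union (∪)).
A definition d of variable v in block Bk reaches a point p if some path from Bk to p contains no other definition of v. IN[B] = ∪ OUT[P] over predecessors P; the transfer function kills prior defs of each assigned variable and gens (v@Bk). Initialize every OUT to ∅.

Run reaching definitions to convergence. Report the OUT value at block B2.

Per-block solution:
  B0:  IN={b@B1, c@B0, d@B1, e@B0}  OUT={b@B0, c@B0, d@B1, e@B0}
  B1:  IN={b@B0, c@B0, d@B1, e@B0}  OUT={b@B1, c@B0, d@B1, e@B0}
  B2:  IN={b@B1, c@B0, d@B1, e@B0}  OUT={a@B2, b@B1, c@B0, d@B2, e@B0}
  B3:  IN={a@B2, b@B1, c@B0, d@B1, d@B2, e@B0}  OUT={a@B2, b@B1, c@B0, d@B3, e@B0}

Merge at B2: IN[B2] = OUT[B1] = {b@B1, c@B0, d@B1, e@B0}
Applying B2's transfer function to that IN value gives OUT[B2] (row B2 above).

Answer: {a@B2, b@B1, c@B0, d@B2, e@B0}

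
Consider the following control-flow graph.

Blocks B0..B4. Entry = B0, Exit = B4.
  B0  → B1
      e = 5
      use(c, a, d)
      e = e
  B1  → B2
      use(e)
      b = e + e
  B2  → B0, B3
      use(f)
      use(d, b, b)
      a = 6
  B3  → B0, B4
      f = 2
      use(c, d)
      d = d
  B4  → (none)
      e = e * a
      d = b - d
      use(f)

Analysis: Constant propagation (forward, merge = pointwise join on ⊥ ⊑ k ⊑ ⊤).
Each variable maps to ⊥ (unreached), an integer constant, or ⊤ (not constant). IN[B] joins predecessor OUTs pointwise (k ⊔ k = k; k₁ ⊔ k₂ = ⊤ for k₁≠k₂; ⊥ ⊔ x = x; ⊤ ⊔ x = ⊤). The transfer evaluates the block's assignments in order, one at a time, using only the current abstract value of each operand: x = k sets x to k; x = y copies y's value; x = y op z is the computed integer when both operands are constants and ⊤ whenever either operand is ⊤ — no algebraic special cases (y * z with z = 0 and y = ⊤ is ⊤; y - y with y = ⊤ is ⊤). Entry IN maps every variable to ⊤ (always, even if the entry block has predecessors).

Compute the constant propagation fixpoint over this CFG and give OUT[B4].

Per-block solution:
  B0:  IN=(all ⊤)  OUT={e:5; rest ⊤}
  B1:  IN={e:5; rest ⊤}  OUT={b:10, e:5; rest ⊤}
  B2:  IN={b:10, e:5; rest ⊤}  OUT={a:6, b:10, e:5; rest ⊤}
  B3:  IN={a:6, b:10, e:5; rest ⊤}  OUT={a:6, b:10, e:5, f:2; rest ⊤}
  B4:  IN={a:6, b:10, e:5, f:2; rest ⊤}  OUT={a:6, b:10, e:30, f:2; rest ⊤}

Merge at B4: IN[B4] = OUT[B3] = {a: 6, b: 10, c: ⊤, d: ⊤, e: 5, f: 2}
Applying B4's transfer function to that IN value gives OUT[B4] (row B4 above).

Answer: {a: 6, b: 10, c: ⊤, d: ⊤, e: 30, f: 2}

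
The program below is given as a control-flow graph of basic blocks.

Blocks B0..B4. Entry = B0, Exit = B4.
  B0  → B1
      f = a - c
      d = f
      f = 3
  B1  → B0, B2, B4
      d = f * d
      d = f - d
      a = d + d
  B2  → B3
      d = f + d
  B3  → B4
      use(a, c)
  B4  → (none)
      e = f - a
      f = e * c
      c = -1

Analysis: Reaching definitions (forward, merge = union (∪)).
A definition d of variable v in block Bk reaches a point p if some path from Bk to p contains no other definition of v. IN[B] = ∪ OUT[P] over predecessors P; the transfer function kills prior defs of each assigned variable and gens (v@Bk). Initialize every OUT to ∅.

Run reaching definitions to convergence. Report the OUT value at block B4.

Converged values:
  B0: | IN={a@B1, d@B1, f@B0} | OUT={a@B1, d@B0, f@B0}
  B1: | IN={a@B1, d@B0, f@B0} | OUT={a@B1, d@B1, f@B0}
  B2: | IN={a@B1, d@B1, f@B0} | OUT={a@B1, d@B2, f@B0}
  B3: | IN={a@B1, d@B2, f@B0} | OUT={a@B1, d@B2, f@B0}
  B4: | IN={a@B1, d@B1, d@B2, f@B0} | OUT={a@B1, c@B4, d@B1, d@B2, e@B4, f@B4}

Merge at B4: IN[B4] = OUT[B1] ⊔ OUT[B3] = {a@B1, d@B1, d@B2, f@B0}
Applying B4's transfer function to that IN value gives OUT[B4] (row B4 above).

Answer: {a@B1, c@B4, d@B1, d@B2, e@B4, f@B4}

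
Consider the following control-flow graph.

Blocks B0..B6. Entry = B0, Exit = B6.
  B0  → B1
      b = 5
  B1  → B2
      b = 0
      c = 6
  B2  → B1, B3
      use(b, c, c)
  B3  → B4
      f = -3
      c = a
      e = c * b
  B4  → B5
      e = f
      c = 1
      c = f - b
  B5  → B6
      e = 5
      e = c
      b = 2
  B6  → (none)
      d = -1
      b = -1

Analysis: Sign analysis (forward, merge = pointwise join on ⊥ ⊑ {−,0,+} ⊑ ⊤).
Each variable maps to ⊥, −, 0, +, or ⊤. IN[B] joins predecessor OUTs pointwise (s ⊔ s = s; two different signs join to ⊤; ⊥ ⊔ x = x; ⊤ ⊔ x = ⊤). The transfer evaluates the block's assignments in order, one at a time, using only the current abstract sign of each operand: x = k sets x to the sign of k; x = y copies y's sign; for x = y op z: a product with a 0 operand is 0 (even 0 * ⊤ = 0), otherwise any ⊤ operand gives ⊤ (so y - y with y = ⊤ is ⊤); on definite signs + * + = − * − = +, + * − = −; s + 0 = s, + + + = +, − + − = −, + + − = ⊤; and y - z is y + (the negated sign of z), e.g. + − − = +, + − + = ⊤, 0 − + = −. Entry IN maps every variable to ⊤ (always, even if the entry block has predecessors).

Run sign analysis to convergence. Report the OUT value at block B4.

Per-block solution:
  B0:   IN=(all ⊤)   OUT={b:+; rest ⊤}
  B1:   IN=(all ⊤)   OUT={b:0, c:+; rest ⊤}
  B2:   IN={b:0, c:+; rest ⊤}   OUT={b:0, c:+; rest ⊤}
  B3:   IN={b:0, c:+; rest ⊤}   OUT={b:0, e:0, f:-; rest ⊤}
  B4:   IN={b:0, e:0, f:-; rest ⊤}   OUT={b:0, c:-, e:-, f:-; rest ⊤}
  B5:   IN={b:0, c:-, e:-, f:-; rest ⊤}   OUT={b:+, c:-, e:-, f:-; rest ⊤}
  B6:   IN={b:+, c:-, e:-, f:-; rest ⊤}   OUT={b:-, c:-, d:-, e:-, f:-; rest ⊤}

Merge at B4: IN[B4] = OUT[B3] = {a: ⊤, b: 0, c: ⊤, d: ⊤, e: 0, f: -}
Applying B4's transfer function to that IN value gives OUT[B4] (row B4 above).

Answer: {a: ⊤, b: 0, c: -, d: ⊤, e: -, f: -}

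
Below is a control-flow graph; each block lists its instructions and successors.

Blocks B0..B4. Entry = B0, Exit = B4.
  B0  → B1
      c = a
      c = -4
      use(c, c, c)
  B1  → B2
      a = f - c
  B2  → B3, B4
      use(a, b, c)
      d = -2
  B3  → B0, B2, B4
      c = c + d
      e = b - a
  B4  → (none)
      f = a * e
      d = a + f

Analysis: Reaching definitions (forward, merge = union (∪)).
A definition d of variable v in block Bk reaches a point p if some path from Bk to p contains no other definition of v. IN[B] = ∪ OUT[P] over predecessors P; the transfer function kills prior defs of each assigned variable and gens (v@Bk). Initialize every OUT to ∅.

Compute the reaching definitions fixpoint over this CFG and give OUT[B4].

Answer: {a@B1, c@B0, c@B3, d@B4, e@B3, f@B4}

Derivation:
Fixpoint table:
  B0: | IN={a@B1, c@B3, d@B2, e@B3} | OUT={a@B1, c@B0, d@B2, e@B3}
  B1: | IN={a@B1, c@B0, d@B2, e@B3} | OUT={a@B1, c@B0, d@B2, e@B3}
  B2: | IN={a@B1, c@B0, c@B3, d@B2, e@B3} | OUT={a@B1, c@B0, c@B3, d@B2, e@B3}
  B3: | IN={a@B1, c@B0, c@B3, d@B2, e@B3} | OUT={a@B1, c@B3, d@B2, e@B3}
  B4: | IN={a@B1, c@B0, c@B3, d@B2, e@B3} | OUT={a@B1, c@B0, c@B3, d@B4, e@B3, f@B4}

Merge at B4: IN[B4] = OUT[B2] ⊔ OUT[B3] = {a@B1, c@B0, c@B3, d@B2, e@B3}
Applying B4's transfer function to that IN value gives OUT[B4] (row B4 above).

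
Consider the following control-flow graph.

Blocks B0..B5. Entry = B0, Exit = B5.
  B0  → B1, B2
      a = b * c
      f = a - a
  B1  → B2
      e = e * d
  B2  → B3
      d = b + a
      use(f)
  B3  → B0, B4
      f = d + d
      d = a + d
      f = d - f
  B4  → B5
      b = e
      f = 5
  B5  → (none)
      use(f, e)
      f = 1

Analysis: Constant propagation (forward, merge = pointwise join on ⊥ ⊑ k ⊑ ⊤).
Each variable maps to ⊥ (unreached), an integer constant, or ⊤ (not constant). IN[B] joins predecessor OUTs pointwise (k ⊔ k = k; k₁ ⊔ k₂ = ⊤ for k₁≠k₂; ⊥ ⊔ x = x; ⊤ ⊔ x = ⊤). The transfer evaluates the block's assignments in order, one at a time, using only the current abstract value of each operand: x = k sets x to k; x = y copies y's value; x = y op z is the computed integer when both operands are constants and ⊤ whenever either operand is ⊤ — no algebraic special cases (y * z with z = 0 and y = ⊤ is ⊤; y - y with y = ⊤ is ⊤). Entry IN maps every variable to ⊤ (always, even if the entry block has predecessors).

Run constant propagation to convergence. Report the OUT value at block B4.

Answer: {a: ⊤, b: ⊤, c: ⊤, d: ⊤, e: ⊤, f: 5}

Trace:
Per-block solution:
  B0:  IN=(all ⊤)  OUT=(all ⊤)
  B1:  IN=(all ⊤)  OUT=(all ⊤)
  B2:  IN=(all ⊤)  OUT=(all ⊤)
  B3:  IN=(all ⊤)  OUT=(all ⊤)
  B4:  IN=(all ⊤)  OUT={f:5; rest ⊤}
  B5:  IN={f:5; rest ⊤}  OUT={f:1; rest ⊤}

Merge at B4: IN[B4] = OUT[B3] = {a: ⊤, b: ⊤, c: ⊤, d: ⊤, e: ⊤, f: ⊤}
Applying B4's transfer function to that IN value gives OUT[B4] (row B4 above).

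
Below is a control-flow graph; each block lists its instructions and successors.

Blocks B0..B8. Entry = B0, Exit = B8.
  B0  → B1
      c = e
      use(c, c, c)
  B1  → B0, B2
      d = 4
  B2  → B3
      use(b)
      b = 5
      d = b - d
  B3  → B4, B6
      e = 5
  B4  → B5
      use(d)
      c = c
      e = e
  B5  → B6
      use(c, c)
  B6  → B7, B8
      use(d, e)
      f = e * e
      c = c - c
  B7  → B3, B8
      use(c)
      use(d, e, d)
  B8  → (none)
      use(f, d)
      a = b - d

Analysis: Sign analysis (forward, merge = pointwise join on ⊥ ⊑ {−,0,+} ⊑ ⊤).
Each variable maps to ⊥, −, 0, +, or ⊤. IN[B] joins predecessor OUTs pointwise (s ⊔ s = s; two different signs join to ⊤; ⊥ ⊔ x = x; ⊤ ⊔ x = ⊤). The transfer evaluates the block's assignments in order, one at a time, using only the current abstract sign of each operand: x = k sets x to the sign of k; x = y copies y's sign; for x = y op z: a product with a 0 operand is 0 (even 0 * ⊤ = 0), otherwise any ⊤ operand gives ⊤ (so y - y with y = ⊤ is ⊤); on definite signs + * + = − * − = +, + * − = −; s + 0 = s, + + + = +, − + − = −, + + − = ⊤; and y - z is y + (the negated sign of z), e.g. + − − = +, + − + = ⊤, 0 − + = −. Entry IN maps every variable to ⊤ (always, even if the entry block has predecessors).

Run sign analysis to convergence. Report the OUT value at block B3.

Fixpoint table:
  B0:   IN=(all ⊤)   OUT=(all ⊤)
  B1:   IN=(all ⊤)   OUT={d:+; rest ⊤}
  B2:   IN={d:+; rest ⊤}   OUT={b:+; rest ⊤}
  B3:   IN={b:+; rest ⊤}   OUT={b:+, e:+; rest ⊤}
  B4:   IN={b:+, e:+; rest ⊤}   OUT={b:+, e:+; rest ⊤}
  B5:   IN={b:+, e:+; rest ⊤}   OUT={b:+, e:+; rest ⊤}
  B6:   IN={b:+, e:+; rest ⊤}   OUT={b:+, e:+, f:+; rest ⊤}
  B7:   IN={b:+, e:+, f:+; rest ⊤}   OUT={b:+, e:+, f:+; rest ⊤}
  B8:   IN={b:+, e:+, f:+; rest ⊤}   OUT={b:+, e:+, f:+; rest ⊤}

Merge at B3: IN[B3] = OUT[B2] ⊔ OUT[B7] = {a: ⊤, b: +, c: ⊤, d: ⊤, e: ⊤, f: ⊤}
Applying B3's transfer function to that IN value gives OUT[B3] (row B3 above).

Answer: {a: ⊤, b: +, c: ⊤, d: ⊤, e: +, f: ⊤}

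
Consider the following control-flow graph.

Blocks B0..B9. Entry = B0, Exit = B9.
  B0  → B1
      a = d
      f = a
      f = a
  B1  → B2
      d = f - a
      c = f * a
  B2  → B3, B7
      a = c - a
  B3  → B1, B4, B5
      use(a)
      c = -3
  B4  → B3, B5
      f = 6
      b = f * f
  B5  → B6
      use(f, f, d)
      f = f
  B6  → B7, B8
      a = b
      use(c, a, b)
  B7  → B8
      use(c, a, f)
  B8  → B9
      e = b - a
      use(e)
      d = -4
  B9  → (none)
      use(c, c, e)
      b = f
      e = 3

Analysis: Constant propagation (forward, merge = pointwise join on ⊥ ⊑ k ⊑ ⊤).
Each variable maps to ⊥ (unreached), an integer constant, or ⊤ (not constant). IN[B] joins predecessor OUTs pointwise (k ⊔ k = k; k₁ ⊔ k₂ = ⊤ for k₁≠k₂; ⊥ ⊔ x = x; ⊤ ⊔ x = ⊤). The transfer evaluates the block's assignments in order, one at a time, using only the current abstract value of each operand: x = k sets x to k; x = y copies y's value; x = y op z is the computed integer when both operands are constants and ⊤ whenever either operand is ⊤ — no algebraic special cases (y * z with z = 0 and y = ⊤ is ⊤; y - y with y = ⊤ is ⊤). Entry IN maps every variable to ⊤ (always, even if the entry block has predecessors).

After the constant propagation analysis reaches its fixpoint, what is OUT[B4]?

Answer: {a: ⊤, b: 36, c: -3, d: ⊤, e: ⊤, f: 6}

Trace:
Per-block solution:
  B0: | IN=(all ⊤) | OUT=(all ⊤)
  B1: | IN=(all ⊤) | OUT=(all ⊤)
  B2: | IN=(all ⊤) | OUT=(all ⊤)
  B3: | IN=(all ⊤) | OUT={c:-3; rest ⊤}
  B4: | IN={c:-3; rest ⊤} | OUT={b:36, c:-3, f:6; rest ⊤}
  B5: | IN={c:-3; rest ⊤} | OUT={c:-3; rest ⊤}
  B6: | IN={c:-3; rest ⊤} | OUT={c:-3; rest ⊤}
  B7: | IN=(all ⊤) | OUT=(all ⊤)
  B8: | IN=(all ⊤) | OUT={d:-4; rest ⊤}
  B9: | IN={d:-4; rest ⊤} | OUT={d:-4, e:3; rest ⊤}

Merge at B4: IN[B4] = OUT[B3] = {a: ⊤, b: ⊤, c: -3, d: ⊤, e: ⊤, f: ⊤}
Applying B4's transfer function to that IN value gives OUT[B4] (row B4 above).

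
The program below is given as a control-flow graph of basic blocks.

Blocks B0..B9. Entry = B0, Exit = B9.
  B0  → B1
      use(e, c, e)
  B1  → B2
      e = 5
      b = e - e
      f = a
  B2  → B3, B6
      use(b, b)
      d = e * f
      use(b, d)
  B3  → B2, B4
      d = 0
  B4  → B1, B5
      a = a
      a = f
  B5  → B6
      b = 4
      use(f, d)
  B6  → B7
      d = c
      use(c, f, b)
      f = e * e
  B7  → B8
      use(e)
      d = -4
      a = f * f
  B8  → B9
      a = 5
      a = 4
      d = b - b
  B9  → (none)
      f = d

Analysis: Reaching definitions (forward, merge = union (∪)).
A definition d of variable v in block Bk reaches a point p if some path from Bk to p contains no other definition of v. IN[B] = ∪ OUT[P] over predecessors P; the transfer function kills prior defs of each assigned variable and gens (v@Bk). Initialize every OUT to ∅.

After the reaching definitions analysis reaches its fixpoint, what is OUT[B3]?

Answer: {a@B4, b@B1, d@B3, e@B1, f@B1}

Working:
Converged values:
  B0:   IN={}   OUT={}
  B1:   IN={a@B4, b@B1, d@B3, e@B1, f@B1}   OUT={a@B4, b@B1, d@B3, e@B1, f@B1}
  B2:   IN={a@B4, b@B1, d@B3, e@B1, f@B1}   OUT={a@B4, b@B1, d@B2, e@B1, f@B1}
  B3:   IN={a@B4, b@B1, d@B2, e@B1, f@B1}   OUT={a@B4, b@B1, d@B3, e@B1, f@B1}
  B4:   IN={a@B4, b@B1, d@B3, e@B1, f@B1}   OUT={a@B4, b@B1, d@B3, e@B1, f@B1}
  B5:   IN={a@B4, b@B1, d@B3, e@B1, f@B1}   OUT={a@B4, b@B5, d@B3, e@B1, f@B1}
  B6:   IN={a@B4, b@B1, b@B5, d@B2, d@B3, e@B1, f@B1}   OUT={a@B4, b@B1, b@B5, d@B6, e@B1, f@B6}
  B7:   IN={a@B4, b@B1, b@B5, d@B6, e@B1, f@B6}   OUT={a@B7, b@B1, b@B5, d@B7, e@B1, f@B6}
  B8:   IN={a@B7, b@B1, b@B5, d@B7, e@B1, f@B6}   OUT={a@B8, b@B1, b@B5, d@B8, e@B1, f@B6}
  B9:   IN={a@B8, b@B1, b@B5, d@B8, e@B1, f@B6}   OUT={a@B8, b@B1, b@B5, d@B8, e@B1, f@B9}

Merge at B3: IN[B3] = OUT[B2] = {a@B4, b@B1, d@B2, e@B1, f@B1}
Applying B3's transfer function to that IN value gives OUT[B3] (row B3 above).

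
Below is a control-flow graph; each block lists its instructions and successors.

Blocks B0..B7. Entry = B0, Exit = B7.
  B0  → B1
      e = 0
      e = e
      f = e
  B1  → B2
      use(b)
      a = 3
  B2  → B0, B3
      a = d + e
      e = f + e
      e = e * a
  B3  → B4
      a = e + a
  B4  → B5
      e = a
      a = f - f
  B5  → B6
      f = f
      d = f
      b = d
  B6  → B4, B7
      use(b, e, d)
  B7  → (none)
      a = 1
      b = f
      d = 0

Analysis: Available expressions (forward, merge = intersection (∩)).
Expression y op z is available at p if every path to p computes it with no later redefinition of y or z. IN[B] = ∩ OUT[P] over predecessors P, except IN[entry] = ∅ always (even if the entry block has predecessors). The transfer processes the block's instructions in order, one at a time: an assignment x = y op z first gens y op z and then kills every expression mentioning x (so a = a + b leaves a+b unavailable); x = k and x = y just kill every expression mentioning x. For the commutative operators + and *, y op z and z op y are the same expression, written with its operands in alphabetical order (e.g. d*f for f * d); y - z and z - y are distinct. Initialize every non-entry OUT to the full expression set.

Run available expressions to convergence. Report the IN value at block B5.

Answer: {f-f}

Derivation:
Fixpoint table:
  B0:   IN={}   OUT={}
  B1:   IN={}   OUT={}
  B2:   IN={}   OUT={}
  B3:   IN={}   OUT={}
  B4:   IN={}   OUT={f-f}
  B5:   IN={f-f}   OUT={}
  B6:   IN={}   OUT={}
  B7:   IN={}   OUT={}

Merge at B5: IN[B5] = OUT[B4] = {f-f}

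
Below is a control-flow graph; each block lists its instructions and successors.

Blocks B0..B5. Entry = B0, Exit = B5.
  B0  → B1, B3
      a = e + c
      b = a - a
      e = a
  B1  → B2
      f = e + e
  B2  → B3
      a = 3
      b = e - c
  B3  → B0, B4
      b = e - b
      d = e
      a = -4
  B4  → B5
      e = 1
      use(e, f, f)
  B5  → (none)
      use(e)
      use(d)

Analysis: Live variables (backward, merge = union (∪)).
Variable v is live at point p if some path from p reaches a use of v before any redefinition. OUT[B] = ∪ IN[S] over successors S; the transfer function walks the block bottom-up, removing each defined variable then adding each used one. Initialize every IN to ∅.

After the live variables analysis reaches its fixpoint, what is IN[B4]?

Per-block solution:
  B0: | IN={c, e, f} | OUT={b, c, e, f}
  B1: | IN={c, e} | OUT={c, e, f}
  B2: | IN={c, e, f} | OUT={b, c, e, f}
  B3: | IN={b, c, e, f} | OUT={c, d, e, f}
  B4: | IN={d, f} | OUT={d, e}
  B5: | IN={d, e} | OUT={}

Merge at B4: OUT[B4] = IN[B5] = {d, e}
Applying B4's transfer function to that OUT value gives IN[B4] (row B4 above).

Answer: {d, f}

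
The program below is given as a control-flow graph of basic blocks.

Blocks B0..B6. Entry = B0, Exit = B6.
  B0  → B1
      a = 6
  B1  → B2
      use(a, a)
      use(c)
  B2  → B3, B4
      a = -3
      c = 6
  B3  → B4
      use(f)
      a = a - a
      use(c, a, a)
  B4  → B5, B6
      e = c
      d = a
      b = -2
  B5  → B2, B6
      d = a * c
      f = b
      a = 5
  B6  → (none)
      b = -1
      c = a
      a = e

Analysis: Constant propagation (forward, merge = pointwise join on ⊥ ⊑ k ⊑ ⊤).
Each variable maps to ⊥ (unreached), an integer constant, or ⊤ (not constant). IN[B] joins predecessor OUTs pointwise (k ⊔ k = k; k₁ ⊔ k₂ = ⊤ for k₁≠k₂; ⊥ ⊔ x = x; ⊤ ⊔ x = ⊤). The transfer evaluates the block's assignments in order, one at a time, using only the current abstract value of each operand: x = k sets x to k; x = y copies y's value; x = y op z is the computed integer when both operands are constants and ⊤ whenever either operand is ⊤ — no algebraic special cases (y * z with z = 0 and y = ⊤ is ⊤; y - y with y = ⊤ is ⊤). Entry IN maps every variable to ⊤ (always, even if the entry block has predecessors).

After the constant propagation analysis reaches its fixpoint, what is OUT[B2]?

Answer: {a: -3, b: ⊤, c: 6, d: ⊤, e: ⊤, f: ⊤}

Working:
Fixpoint table:
  B0:   IN=(all ⊤)   OUT={a:6; rest ⊤}
  B1:   IN={a:6; rest ⊤}   OUT={a:6; rest ⊤}
  B2:   IN=(all ⊤)   OUT={a:-3, c:6; rest ⊤}
  B3:   IN={a:-3, c:6; rest ⊤}   OUT={a:0, c:6; rest ⊤}
  B4:   IN={c:6; rest ⊤}   OUT={b:-2, c:6, e:6; rest ⊤}
  B5:   IN={b:-2, c:6, e:6; rest ⊤}   OUT={a:5, b:-2, c:6, e:6, f:-2; rest ⊤}
  B6:   IN={b:-2, c:6, e:6; rest ⊤}   OUT={a:6, b:-1, e:6; rest ⊤}

Merge at B2: IN[B2] = OUT[B1] ⊔ OUT[B5] = {a: ⊤, b: ⊤, c: ⊤, d: ⊤, e: ⊤, f: ⊤}
Applying B2's transfer function to that IN value gives OUT[B2] (row B2 above).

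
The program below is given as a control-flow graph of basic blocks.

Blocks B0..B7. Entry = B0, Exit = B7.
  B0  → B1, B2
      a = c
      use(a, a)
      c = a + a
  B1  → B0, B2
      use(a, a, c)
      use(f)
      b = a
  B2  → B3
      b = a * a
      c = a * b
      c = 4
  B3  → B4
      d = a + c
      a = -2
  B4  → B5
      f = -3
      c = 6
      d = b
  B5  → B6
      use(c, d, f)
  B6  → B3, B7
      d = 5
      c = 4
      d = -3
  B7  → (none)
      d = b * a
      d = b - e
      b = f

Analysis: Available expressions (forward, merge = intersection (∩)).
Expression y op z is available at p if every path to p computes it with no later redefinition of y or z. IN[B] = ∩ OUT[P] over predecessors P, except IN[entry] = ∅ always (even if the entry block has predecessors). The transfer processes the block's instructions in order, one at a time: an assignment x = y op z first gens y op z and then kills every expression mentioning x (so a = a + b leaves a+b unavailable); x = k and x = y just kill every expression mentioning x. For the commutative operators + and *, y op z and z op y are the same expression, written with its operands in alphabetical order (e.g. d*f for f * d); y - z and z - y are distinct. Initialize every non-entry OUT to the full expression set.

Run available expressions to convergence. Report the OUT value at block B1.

Answer: {a+a}

Trace:
Per-block solution:
  B0: | IN={} | OUT={a+a}
  B1: | IN={a+a} | OUT={a+a}
  B2: | IN={a+a} | OUT={a*a, a*b, a+a}
  B3: | IN={} | OUT={}
  B4: | IN={} | OUT={}
  B5: | IN={} | OUT={}
  B6: | IN={} | OUT={}
  B7: | IN={} | OUT={}

Merge at B1: IN[B1] = OUT[B0] = {a+a}
Applying B1's transfer function to that IN value gives OUT[B1] (row B1 above).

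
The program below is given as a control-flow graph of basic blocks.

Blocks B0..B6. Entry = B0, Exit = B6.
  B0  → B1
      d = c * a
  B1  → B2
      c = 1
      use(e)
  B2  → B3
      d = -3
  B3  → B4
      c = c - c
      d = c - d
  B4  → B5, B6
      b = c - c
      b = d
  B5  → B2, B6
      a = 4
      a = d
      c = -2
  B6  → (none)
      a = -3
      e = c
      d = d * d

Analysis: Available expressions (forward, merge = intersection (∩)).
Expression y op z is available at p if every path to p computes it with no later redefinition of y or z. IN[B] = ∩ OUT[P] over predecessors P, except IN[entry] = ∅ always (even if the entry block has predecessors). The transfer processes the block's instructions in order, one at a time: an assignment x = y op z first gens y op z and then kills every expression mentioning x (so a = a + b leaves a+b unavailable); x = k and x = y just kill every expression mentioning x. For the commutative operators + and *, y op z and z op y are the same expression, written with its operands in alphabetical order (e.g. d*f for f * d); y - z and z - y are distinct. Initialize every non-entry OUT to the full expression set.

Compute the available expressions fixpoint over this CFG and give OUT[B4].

Answer: {c-c}

Derivation:
Fixpoint table:
  B0: | IN={} | OUT={a*c}
  B1: | IN={a*c} | OUT={}
  B2: | IN={} | OUT={}
  B3: | IN={} | OUT={}
  B4: | IN={} | OUT={c-c}
  B5: | IN={c-c} | OUT={}
  B6: | IN={} | OUT={}

Merge at B4: IN[B4] = OUT[B3] = {}
Applying B4's transfer function to that IN value gives OUT[B4] (row B4 above).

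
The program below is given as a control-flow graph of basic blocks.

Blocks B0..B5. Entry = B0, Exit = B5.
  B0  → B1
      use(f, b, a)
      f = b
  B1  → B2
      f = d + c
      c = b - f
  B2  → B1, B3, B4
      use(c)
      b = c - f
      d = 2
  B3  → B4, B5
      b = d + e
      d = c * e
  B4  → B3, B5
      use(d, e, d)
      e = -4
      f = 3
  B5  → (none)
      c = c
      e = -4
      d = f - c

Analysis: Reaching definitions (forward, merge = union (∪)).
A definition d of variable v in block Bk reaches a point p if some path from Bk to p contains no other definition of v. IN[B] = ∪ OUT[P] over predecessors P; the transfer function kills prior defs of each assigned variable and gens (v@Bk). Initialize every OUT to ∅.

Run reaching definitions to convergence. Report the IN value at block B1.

Converged values:
  B0:  IN={}  OUT={f@B0}
  B1:  IN={b@B2, c@B1, d@B2, f@B0, f@B1}  OUT={b@B2, c@B1, d@B2, f@B1}
  B2:  IN={b@B2, c@B1, d@B2, f@B1}  OUT={b@B2, c@B1, d@B2, f@B1}
  B3:  IN={b@B2, b@B3, c@B1, d@B2, d@B3, e@B4, f@B1, f@B4}  OUT={b@B3, c@B1, d@B3, e@B4, f@B1, f@B4}
  B4:  IN={b@B2, b@B3, c@B1, d@B2, d@B3, e@B4, f@B1, f@B4}  OUT={b@B2, b@B3, c@B1, d@B2, d@B3, e@B4, f@B4}
  B5:  IN={b@B2, b@B3, c@B1, d@B2, d@B3, e@B4, f@B1, f@B4}  OUT={b@B2, b@B3, c@B5, d@B5, e@B5, f@B1, f@B4}

Merge at B1: IN[B1] = OUT[B0] ⊔ OUT[B2] = {b@B2, c@B1, d@B2, f@B0, f@B1}

Answer: {b@B2, c@B1, d@B2, f@B0, f@B1}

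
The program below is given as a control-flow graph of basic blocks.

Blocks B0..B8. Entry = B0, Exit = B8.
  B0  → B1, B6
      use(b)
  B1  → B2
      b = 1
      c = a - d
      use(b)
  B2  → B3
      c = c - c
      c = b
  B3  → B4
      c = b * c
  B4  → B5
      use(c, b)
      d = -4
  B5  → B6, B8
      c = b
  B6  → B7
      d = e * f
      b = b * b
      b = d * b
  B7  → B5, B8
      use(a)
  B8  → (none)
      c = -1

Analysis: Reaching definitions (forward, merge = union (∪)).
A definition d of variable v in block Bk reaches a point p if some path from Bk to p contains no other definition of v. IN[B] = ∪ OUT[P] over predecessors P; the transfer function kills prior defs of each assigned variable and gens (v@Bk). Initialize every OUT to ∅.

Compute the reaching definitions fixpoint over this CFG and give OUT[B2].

Answer: {b@B1, c@B2}

Working:
Per-block solution:
  B0:  IN={}  OUT={}
  B1:  IN={}  OUT={b@B1, c@B1}
  B2:  IN={b@B1, c@B1}  OUT={b@B1, c@B2}
  B3:  IN={b@B1, c@B2}  OUT={b@B1, c@B3}
  B4:  IN={b@B1, c@B3}  OUT={b@B1, c@B3, d@B4}
  B5:  IN={b@B1, b@B6, c@B3, c@B5, d@B4, d@B6}  OUT={b@B1, b@B6, c@B5, d@B4, d@B6}
  B6:  IN={b@B1, b@B6, c@B5, d@B4, d@B6}  OUT={b@B6, c@B5, d@B6}
  B7:  IN={b@B6, c@B5, d@B6}  OUT={b@B6, c@B5, d@B6}
  B8:  IN={b@B1, b@B6, c@B5, d@B4, d@B6}  OUT={b@B1, b@B6, c@B8, d@B4, d@B6}

Merge at B2: IN[B2] = OUT[B1] = {b@B1, c@B1}
Applying B2's transfer function to that IN value gives OUT[B2] (row B2 above).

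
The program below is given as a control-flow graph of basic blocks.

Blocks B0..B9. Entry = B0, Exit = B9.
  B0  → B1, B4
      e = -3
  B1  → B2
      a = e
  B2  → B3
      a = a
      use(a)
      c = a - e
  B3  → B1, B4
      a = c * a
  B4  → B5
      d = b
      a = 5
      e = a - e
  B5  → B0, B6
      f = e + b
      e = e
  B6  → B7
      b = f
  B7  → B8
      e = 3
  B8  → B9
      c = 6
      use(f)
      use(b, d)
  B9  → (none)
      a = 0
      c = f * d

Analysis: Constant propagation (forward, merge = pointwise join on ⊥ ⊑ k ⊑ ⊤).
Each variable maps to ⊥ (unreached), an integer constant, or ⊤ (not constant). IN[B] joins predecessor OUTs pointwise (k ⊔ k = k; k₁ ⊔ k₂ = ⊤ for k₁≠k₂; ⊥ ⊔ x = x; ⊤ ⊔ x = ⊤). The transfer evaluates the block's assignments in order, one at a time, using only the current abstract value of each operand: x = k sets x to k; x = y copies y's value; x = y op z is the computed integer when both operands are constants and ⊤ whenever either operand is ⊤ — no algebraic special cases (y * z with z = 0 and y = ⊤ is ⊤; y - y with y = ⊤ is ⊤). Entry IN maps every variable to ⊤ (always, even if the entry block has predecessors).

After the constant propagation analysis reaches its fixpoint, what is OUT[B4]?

Answer: {a: 5, b: ⊤, c: ⊤, d: ⊤, e: 8, f: ⊤}

Derivation:
Fixpoint table:
  B0:  IN=(all ⊤)  OUT={e:-3; rest ⊤}
  B1:  IN={e:-3; rest ⊤}  OUT={a:-3, e:-3; rest ⊤}
  B2:  IN={a:-3, e:-3; rest ⊤}  OUT={a:-3, c:0, e:-3; rest ⊤}
  B3:  IN={a:-3, c:0, e:-3; rest ⊤}  OUT={a:0, c:0, e:-3; rest ⊤}
  B4:  IN={e:-3; rest ⊤}  OUT={a:5, e:8; rest ⊤}
  B5:  IN={a:5, e:8; rest ⊤}  OUT={a:5, e:8; rest ⊤}
  B6:  IN={a:5, e:8; rest ⊤}  OUT={a:5, e:8; rest ⊤}
  B7:  IN={a:5, e:8; rest ⊤}  OUT={a:5, e:3; rest ⊤}
  B8:  IN={a:5, e:3; rest ⊤}  OUT={a:5, c:6, e:3; rest ⊤}
  B9:  IN={a:5, c:6, e:3; rest ⊤}  OUT={a:0, e:3; rest ⊤}

Merge at B4: IN[B4] = OUT[B0] ⊔ OUT[B3] = {a: ⊤, b: ⊤, c: ⊤, d: ⊤, e: -3, f: ⊤}
Applying B4's transfer function to that IN value gives OUT[B4] (row B4 above).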